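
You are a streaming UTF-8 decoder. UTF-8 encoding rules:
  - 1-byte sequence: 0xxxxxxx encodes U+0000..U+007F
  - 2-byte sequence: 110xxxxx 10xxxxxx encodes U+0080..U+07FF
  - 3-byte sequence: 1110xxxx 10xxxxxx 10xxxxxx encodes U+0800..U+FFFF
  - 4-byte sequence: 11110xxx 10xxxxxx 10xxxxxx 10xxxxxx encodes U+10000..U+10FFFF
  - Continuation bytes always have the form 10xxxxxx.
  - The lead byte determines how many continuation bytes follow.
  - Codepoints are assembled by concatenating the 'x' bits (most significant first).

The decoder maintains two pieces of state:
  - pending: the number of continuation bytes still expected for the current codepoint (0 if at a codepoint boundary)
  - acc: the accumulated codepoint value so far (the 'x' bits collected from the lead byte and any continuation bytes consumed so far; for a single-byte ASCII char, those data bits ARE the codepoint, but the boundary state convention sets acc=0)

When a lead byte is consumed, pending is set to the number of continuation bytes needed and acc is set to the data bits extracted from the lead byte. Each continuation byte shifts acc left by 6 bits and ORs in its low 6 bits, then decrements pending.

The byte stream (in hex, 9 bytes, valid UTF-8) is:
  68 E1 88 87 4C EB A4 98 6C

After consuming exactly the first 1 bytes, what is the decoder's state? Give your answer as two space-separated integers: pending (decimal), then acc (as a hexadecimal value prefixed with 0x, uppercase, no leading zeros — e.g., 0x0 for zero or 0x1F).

Byte[0]=68: 1-byte. pending=0, acc=0x0

Answer: 0 0x0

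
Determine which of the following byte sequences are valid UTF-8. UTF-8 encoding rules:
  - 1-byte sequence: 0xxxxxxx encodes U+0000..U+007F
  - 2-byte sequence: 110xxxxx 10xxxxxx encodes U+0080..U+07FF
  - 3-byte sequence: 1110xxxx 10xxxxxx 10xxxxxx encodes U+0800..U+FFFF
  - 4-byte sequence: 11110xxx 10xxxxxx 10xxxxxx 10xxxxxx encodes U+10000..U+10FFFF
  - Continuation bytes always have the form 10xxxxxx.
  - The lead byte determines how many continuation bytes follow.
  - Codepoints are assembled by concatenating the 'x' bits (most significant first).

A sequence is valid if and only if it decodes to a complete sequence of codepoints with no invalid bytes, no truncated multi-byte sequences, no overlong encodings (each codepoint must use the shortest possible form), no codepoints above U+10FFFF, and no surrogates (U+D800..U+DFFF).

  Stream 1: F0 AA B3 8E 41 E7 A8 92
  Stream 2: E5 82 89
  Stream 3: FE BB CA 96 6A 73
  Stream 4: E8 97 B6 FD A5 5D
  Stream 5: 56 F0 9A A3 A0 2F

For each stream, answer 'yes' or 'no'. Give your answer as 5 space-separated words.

Stream 1: decodes cleanly. VALID
Stream 2: decodes cleanly. VALID
Stream 3: error at byte offset 0. INVALID
Stream 4: error at byte offset 3. INVALID
Stream 5: decodes cleanly. VALID

Answer: yes yes no no yes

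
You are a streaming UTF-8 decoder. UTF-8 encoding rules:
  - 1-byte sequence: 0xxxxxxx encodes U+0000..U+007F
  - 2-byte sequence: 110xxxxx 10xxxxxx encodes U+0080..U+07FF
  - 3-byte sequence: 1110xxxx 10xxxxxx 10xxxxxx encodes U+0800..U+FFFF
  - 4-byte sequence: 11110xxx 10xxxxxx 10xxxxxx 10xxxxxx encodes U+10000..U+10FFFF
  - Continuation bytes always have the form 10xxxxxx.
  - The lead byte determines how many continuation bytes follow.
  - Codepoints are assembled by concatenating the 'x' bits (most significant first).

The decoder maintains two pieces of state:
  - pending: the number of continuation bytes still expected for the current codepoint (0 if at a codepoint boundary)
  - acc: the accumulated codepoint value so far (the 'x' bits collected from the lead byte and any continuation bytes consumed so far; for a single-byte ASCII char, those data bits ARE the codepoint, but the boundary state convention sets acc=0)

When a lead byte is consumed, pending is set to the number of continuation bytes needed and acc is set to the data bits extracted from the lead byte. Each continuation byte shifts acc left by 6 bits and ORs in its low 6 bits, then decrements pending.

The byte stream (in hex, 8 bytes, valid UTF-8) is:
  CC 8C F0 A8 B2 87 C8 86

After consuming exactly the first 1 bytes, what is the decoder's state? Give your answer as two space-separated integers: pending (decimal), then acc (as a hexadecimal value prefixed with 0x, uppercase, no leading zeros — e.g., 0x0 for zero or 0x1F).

Answer: 1 0xC

Derivation:
Byte[0]=CC: 2-byte lead. pending=1, acc=0xC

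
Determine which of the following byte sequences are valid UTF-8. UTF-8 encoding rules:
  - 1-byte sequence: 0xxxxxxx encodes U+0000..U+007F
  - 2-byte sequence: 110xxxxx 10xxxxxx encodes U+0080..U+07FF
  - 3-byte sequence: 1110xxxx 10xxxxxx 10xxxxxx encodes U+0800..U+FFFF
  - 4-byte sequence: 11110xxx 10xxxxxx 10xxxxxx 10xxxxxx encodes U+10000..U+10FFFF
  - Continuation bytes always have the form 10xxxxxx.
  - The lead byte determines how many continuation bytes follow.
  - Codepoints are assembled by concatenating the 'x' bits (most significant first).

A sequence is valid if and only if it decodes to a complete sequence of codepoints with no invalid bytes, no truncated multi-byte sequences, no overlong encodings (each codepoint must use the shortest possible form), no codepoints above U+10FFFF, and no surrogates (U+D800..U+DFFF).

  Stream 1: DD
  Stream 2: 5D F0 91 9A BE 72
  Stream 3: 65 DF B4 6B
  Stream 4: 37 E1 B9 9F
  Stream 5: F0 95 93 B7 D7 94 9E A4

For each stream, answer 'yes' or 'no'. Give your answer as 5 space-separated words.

Answer: no yes yes yes no

Derivation:
Stream 1: error at byte offset 1. INVALID
Stream 2: decodes cleanly. VALID
Stream 3: decodes cleanly. VALID
Stream 4: decodes cleanly. VALID
Stream 5: error at byte offset 6. INVALID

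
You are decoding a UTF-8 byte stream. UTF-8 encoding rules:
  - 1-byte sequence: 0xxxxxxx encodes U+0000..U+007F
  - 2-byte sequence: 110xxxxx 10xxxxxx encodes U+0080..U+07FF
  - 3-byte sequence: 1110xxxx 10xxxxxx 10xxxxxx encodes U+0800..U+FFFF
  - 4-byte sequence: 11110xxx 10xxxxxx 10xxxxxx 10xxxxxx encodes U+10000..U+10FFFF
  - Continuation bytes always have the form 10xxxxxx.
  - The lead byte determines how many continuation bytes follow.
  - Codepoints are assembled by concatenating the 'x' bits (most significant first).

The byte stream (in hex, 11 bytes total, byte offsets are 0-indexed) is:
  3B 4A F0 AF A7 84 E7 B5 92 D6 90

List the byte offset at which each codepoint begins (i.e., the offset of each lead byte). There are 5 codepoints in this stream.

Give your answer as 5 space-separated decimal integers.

Answer: 0 1 2 6 9

Derivation:
Byte[0]=3B: 1-byte ASCII. cp=U+003B
Byte[1]=4A: 1-byte ASCII. cp=U+004A
Byte[2]=F0: 4-byte lead, need 3 cont bytes. acc=0x0
Byte[3]=AF: continuation. acc=(acc<<6)|0x2F=0x2F
Byte[4]=A7: continuation. acc=(acc<<6)|0x27=0xBE7
Byte[5]=84: continuation. acc=(acc<<6)|0x04=0x2F9C4
Completed: cp=U+2F9C4 (starts at byte 2)
Byte[6]=E7: 3-byte lead, need 2 cont bytes. acc=0x7
Byte[7]=B5: continuation. acc=(acc<<6)|0x35=0x1F5
Byte[8]=92: continuation. acc=(acc<<6)|0x12=0x7D52
Completed: cp=U+7D52 (starts at byte 6)
Byte[9]=D6: 2-byte lead, need 1 cont bytes. acc=0x16
Byte[10]=90: continuation. acc=(acc<<6)|0x10=0x590
Completed: cp=U+0590 (starts at byte 9)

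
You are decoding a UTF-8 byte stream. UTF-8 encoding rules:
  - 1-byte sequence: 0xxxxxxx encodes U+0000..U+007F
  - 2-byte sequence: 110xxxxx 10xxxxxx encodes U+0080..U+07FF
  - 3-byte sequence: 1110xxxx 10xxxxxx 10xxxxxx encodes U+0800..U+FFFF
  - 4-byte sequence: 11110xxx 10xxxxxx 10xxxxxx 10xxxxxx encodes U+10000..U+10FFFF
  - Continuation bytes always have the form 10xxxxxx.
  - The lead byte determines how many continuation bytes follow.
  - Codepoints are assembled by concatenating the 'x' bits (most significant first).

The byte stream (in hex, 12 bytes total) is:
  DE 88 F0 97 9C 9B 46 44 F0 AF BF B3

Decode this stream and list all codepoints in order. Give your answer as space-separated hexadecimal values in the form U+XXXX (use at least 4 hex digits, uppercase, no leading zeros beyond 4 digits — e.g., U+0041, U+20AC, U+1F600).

Answer: U+0788 U+1771B U+0046 U+0044 U+2FFF3

Derivation:
Byte[0]=DE: 2-byte lead, need 1 cont bytes. acc=0x1E
Byte[1]=88: continuation. acc=(acc<<6)|0x08=0x788
Completed: cp=U+0788 (starts at byte 0)
Byte[2]=F0: 4-byte lead, need 3 cont bytes. acc=0x0
Byte[3]=97: continuation. acc=(acc<<6)|0x17=0x17
Byte[4]=9C: continuation. acc=(acc<<6)|0x1C=0x5DC
Byte[5]=9B: continuation. acc=(acc<<6)|0x1B=0x1771B
Completed: cp=U+1771B (starts at byte 2)
Byte[6]=46: 1-byte ASCII. cp=U+0046
Byte[7]=44: 1-byte ASCII. cp=U+0044
Byte[8]=F0: 4-byte lead, need 3 cont bytes. acc=0x0
Byte[9]=AF: continuation. acc=(acc<<6)|0x2F=0x2F
Byte[10]=BF: continuation. acc=(acc<<6)|0x3F=0xBFF
Byte[11]=B3: continuation. acc=(acc<<6)|0x33=0x2FFF3
Completed: cp=U+2FFF3 (starts at byte 8)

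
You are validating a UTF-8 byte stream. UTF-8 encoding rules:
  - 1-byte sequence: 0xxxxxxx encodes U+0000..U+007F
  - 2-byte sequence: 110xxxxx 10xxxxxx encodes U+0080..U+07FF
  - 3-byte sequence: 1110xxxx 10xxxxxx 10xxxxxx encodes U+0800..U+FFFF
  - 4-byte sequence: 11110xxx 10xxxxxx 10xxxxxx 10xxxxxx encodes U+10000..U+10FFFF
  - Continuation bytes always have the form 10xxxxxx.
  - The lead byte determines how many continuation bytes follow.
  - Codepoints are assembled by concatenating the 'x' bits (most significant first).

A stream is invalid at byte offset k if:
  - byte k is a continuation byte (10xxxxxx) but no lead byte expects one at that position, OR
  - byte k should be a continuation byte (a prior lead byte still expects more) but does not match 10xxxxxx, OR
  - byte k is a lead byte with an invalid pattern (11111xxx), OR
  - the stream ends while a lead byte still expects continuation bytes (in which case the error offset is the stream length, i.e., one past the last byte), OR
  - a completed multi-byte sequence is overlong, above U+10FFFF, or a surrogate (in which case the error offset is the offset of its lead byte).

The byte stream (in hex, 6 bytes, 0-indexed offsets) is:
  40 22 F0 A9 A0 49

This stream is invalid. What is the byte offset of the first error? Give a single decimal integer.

Answer: 5

Derivation:
Byte[0]=40: 1-byte ASCII. cp=U+0040
Byte[1]=22: 1-byte ASCII. cp=U+0022
Byte[2]=F0: 4-byte lead, need 3 cont bytes. acc=0x0
Byte[3]=A9: continuation. acc=(acc<<6)|0x29=0x29
Byte[4]=A0: continuation. acc=(acc<<6)|0x20=0xA60
Byte[5]=49: expected 10xxxxxx continuation. INVALID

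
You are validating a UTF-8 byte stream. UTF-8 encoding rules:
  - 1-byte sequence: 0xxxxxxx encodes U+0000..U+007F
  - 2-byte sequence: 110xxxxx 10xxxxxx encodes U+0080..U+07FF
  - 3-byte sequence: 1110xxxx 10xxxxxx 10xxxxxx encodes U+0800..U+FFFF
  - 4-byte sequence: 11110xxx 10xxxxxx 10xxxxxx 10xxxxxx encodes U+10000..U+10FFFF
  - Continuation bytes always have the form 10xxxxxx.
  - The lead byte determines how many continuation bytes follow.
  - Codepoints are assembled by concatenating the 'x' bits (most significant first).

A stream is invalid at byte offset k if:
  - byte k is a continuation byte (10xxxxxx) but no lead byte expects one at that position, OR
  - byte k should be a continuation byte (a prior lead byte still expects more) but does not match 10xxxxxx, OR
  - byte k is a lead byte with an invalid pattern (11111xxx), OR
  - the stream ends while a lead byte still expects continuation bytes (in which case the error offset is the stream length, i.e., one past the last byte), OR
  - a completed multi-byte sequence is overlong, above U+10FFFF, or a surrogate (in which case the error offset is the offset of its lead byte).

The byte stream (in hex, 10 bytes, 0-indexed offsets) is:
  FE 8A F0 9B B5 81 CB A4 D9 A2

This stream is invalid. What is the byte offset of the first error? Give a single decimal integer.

Answer: 0

Derivation:
Byte[0]=FE: INVALID lead byte (not 0xxx/110x/1110/11110)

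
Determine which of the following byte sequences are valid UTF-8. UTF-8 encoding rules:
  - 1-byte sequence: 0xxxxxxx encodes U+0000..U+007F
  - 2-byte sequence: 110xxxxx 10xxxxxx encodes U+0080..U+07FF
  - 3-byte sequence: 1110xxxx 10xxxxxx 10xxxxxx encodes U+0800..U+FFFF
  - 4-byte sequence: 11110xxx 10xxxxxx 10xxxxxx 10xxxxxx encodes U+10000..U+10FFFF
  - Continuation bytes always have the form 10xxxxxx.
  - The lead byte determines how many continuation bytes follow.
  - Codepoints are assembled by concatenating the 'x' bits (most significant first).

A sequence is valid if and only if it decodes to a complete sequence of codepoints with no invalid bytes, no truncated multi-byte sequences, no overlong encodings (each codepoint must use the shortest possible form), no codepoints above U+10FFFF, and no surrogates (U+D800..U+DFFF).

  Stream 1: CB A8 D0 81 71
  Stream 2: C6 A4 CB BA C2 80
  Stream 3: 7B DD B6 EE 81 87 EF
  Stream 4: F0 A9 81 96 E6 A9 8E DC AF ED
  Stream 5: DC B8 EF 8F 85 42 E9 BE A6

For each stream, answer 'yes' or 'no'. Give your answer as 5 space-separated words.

Answer: yes yes no no yes

Derivation:
Stream 1: decodes cleanly. VALID
Stream 2: decodes cleanly. VALID
Stream 3: error at byte offset 7. INVALID
Stream 4: error at byte offset 10. INVALID
Stream 5: decodes cleanly. VALID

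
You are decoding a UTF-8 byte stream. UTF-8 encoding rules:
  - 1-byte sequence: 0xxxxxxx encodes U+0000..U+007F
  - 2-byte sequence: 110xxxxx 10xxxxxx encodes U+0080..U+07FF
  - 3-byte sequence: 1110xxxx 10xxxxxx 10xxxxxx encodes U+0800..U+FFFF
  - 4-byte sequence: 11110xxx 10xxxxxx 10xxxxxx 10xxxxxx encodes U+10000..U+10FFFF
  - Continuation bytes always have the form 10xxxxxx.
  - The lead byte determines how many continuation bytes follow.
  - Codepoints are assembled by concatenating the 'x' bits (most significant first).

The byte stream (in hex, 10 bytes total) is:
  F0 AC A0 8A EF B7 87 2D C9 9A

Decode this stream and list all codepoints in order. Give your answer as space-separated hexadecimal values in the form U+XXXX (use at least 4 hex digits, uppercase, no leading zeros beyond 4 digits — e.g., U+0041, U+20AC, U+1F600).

Byte[0]=F0: 4-byte lead, need 3 cont bytes. acc=0x0
Byte[1]=AC: continuation. acc=(acc<<6)|0x2C=0x2C
Byte[2]=A0: continuation. acc=(acc<<6)|0x20=0xB20
Byte[3]=8A: continuation. acc=(acc<<6)|0x0A=0x2C80A
Completed: cp=U+2C80A (starts at byte 0)
Byte[4]=EF: 3-byte lead, need 2 cont bytes. acc=0xF
Byte[5]=B7: continuation. acc=(acc<<6)|0x37=0x3F7
Byte[6]=87: continuation. acc=(acc<<6)|0x07=0xFDC7
Completed: cp=U+FDC7 (starts at byte 4)
Byte[7]=2D: 1-byte ASCII. cp=U+002D
Byte[8]=C9: 2-byte lead, need 1 cont bytes. acc=0x9
Byte[9]=9A: continuation. acc=(acc<<6)|0x1A=0x25A
Completed: cp=U+025A (starts at byte 8)

Answer: U+2C80A U+FDC7 U+002D U+025A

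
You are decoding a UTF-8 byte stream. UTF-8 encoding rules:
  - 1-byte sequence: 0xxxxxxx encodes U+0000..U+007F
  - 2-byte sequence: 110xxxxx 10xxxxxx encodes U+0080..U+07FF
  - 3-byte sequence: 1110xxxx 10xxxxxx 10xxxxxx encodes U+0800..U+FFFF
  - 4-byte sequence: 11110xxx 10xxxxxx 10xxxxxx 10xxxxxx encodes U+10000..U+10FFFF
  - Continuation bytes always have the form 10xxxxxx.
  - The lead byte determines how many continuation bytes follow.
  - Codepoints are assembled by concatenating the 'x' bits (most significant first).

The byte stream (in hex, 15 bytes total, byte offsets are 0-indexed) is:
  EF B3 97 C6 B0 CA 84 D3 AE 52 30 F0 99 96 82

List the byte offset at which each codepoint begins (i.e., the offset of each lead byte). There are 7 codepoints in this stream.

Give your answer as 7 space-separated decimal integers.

Byte[0]=EF: 3-byte lead, need 2 cont bytes. acc=0xF
Byte[1]=B3: continuation. acc=(acc<<6)|0x33=0x3F3
Byte[2]=97: continuation. acc=(acc<<6)|0x17=0xFCD7
Completed: cp=U+FCD7 (starts at byte 0)
Byte[3]=C6: 2-byte lead, need 1 cont bytes. acc=0x6
Byte[4]=B0: continuation. acc=(acc<<6)|0x30=0x1B0
Completed: cp=U+01B0 (starts at byte 3)
Byte[5]=CA: 2-byte lead, need 1 cont bytes. acc=0xA
Byte[6]=84: continuation. acc=(acc<<6)|0x04=0x284
Completed: cp=U+0284 (starts at byte 5)
Byte[7]=D3: 2-byte lead, need 1 cont bytes. acc=0x13
Byte[8]=AE: continuation. acc=(acc<<6)|0x2E=0x4EE
Completed: cp=U+04EE (starts at byte 7)
Byte[9]=52: 1-byte ASCII. cp=U+0052
Byte[10]=30: 1-byte ASCII. cp=U+0030
Byte[11]=F0: 4-byte lead, need 3 cont bytes. acc=0x0
Byte[12]=99: continuation. acc=(acc<<6)|0x19=0x19
Byte[13]=96: continuation. acc=(acc<<6)|0x16=0x656
Byte[14]=82: continuation. acc=(acc<<6)|0x02=0x19582
Completed: cp=U+19582 (starts at byte 11)

Answer: 0 3 5 7 9 10 11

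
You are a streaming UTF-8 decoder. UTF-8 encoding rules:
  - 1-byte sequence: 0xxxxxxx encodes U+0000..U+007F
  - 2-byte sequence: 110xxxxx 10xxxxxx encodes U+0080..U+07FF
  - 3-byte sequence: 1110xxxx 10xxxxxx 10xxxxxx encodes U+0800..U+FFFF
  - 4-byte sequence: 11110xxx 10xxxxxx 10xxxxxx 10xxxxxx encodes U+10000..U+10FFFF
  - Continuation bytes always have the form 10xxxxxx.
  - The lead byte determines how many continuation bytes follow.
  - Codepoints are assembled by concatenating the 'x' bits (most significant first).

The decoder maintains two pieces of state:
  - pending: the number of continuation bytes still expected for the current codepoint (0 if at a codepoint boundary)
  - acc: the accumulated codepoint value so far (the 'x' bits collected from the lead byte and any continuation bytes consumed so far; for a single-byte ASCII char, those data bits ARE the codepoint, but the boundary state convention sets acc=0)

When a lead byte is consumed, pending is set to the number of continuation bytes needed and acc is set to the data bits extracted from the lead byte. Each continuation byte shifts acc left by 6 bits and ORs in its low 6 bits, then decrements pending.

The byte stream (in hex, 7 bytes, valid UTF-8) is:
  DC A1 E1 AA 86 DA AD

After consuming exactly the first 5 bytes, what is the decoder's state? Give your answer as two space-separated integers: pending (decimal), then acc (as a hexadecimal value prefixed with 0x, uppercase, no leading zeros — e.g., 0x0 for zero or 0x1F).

Byte[0]=DC: 2-byte lead. pending=1, acc=0x1C
Byte[1]=A1: continuation. acc=(acc<<6)|0x21=0x721, pending=0
Byte[2]=E1: 3-byte lead. pending=2, acc=0x1
Byte[3]=AA: continuation. acc=(acc<<6)|0x2A=0x6A, pending=1
Byte[4]=86: continuation. acc=(acc<<6)|0x06=0x1A86, pending=0

Answer: 0 0x1A86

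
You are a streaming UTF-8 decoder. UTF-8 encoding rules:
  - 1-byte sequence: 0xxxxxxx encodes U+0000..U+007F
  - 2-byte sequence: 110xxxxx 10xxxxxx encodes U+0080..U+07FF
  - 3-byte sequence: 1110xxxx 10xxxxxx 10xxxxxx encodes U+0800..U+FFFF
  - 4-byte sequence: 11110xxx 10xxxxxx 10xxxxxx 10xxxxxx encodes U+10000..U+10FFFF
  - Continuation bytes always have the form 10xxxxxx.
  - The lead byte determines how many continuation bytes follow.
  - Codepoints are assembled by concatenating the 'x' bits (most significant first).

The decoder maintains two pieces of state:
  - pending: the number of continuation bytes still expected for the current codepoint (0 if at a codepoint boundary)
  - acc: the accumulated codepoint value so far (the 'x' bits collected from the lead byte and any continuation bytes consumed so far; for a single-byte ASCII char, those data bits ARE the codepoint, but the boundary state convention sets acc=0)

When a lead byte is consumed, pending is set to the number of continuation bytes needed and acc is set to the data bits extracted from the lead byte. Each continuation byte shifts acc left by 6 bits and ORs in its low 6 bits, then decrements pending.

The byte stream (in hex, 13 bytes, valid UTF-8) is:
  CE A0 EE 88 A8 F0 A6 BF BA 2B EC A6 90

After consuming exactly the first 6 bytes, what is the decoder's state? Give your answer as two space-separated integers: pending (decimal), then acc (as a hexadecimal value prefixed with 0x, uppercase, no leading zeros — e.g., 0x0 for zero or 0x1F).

Byte[0]=CE: 2-byte lead. pending=1, acc=0xE
Byte[1]=A0: continuation. acc=(acc<<6)|0x20=0x3A0, pending=0
Byte[2]=EE: 3-byte lead. pending=2, acc=0xE
Byte[3]=88: continuation. acc=(acc<<6)|0x08=0x388, pending=1
Byte[4]=A8: continuation. acc=(acc<<6)|0x28=0xE228, pending=0
Byte[5]=F0: 4-byte lead. pending=3, acc=0x0

Answer: 3 0x0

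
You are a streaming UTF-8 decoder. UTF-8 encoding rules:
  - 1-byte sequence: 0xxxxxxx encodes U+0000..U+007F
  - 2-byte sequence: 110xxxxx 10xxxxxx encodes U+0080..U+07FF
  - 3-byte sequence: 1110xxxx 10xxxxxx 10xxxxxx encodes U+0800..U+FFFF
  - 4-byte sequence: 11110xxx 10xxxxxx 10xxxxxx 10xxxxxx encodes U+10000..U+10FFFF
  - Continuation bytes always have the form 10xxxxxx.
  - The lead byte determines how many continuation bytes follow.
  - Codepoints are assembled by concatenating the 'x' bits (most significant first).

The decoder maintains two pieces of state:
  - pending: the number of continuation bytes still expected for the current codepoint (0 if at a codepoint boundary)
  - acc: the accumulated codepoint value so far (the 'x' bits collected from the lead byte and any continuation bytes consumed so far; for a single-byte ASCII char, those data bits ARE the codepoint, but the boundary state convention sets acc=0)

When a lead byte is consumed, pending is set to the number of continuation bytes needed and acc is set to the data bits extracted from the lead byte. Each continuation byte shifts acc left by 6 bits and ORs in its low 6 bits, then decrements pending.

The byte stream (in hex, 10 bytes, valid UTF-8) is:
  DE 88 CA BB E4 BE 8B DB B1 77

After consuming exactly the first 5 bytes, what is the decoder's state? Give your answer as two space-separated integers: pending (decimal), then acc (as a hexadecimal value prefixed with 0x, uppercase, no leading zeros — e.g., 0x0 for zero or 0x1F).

Byte[0]=DE: 2-byte lead. pending=1, acc=0x1E
Byte[1]=88: continuation. acc=(acc<<6)|0x08=0x788, pending=0
Byte[2]=CA: 2-byte lead. pending=1, acc=0xA
Byte[3]=BB: continuation. acc=(acc<<6)|0x3B=0x2BB, pending=0
Byte[4]=E4: 3-byte lead. pending=2, acc=0x4

Answer: 2 0x4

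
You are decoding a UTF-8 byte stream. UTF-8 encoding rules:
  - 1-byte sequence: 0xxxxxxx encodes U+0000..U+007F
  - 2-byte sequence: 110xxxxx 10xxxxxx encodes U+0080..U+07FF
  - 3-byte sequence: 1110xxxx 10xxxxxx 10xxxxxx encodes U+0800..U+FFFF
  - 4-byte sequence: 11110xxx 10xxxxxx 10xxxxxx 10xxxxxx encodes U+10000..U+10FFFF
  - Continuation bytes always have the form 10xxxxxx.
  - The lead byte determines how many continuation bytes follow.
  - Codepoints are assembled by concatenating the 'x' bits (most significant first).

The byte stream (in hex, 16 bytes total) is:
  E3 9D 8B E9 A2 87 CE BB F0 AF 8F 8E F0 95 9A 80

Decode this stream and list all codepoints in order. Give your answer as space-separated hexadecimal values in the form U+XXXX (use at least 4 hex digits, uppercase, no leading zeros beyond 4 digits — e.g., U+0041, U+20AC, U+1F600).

Answer: U+374B U+9887 U+03BB U+2F3CE U+15680

Derivation:
Byte[0]=E3: 3-byte lead, need 2 cont bytes. acc=0x3
Byte[1]=9D: continuation. acc=(acc<<6)|0x1D=0xDD
Byte[2]=8B: continuation. acc=(acc<<6)|0x0B=0x374B
Completed: cp=U+374B (starts at byte 0)
Byte[3]=E9: 3-byte lead, need 2 cont bytes. acc=0x9
Byte[4]=A2: continuation. acc=(acc<<6)|0x22=0x262
Byte[5]=87: continuation. acc=(acc<<6)|0x07=0x9887
Completed: cp=U+9887 (starts at byte 3)
Byte[6]=CE: 2-byte lead, need 1 cont bytes. acc=0xE
Byte[7]=BB: continuation. acc=(acc<<6)|0x3B=0x3BB
Completed: cp=U+03BB (starts at byte 6)
Byte[8]=F0: 4-byte lead, need 3 cont bytes. acc=0x0
Byte[9]=AF: continuation. acc=(acc<<6)|0x2F=0x2F
Byte[10]=8F: continuation. acc=(acc<<6)|0x0F=0xBCF
Byte[11]=8E: continuation. acc=(acc<<6)|0x0E=0x2F3CE
Completed: cp=U+2F3CE (starts at byte 8)
Byte[12]=F0: 4-byte lead, need 3 cont bytes. acc=0x0
Byte[13]=95: continuation. acc=(acc<<6)|0x15=0x15
Byte[14]=9A: continuation. acc=(acc<<6)|0x1A=0x55A
Byte[15]=80: continuation. acc=(acc<<6)|0x00=0x15680
Completed: cp=U+15680 (starts at byte 12)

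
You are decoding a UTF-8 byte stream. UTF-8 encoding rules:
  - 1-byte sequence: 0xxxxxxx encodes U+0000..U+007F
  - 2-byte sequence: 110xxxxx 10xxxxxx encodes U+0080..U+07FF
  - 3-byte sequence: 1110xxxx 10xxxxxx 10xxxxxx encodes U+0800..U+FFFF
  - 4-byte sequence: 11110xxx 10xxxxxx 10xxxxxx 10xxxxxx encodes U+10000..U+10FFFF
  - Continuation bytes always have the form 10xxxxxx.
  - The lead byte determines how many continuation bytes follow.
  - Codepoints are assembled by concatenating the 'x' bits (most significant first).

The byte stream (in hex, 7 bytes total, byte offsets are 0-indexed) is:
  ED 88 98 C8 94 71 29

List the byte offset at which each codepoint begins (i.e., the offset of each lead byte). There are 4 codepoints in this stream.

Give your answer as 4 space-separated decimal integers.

Answer: 0 3 5 6

Derivation:
Byte[0]=ED: 3-byte lead, need 2 cont bytes. acc=0xD
Byte[1]=88: continuation. acc=(acc<<6)|0x08=0x348
Byte[2]=98: continuation. acc=(acc<<6)|0x18=0xD218
Completed: cp=U+D218 (starts at byte 0)
Byte[3]=C8: 2-byte lead, need 1 cont bytes. acc=0x8
Byte[4]=94: continuation. acc=(acc<<6)|0x14=0x214
Completed: cp=U+0214 (starts at byte 3)
Byte[5]=71: 1-byte ASCII. cp=U+0071
Byte[6]=29: 1-byte ASCII. cp=U+0029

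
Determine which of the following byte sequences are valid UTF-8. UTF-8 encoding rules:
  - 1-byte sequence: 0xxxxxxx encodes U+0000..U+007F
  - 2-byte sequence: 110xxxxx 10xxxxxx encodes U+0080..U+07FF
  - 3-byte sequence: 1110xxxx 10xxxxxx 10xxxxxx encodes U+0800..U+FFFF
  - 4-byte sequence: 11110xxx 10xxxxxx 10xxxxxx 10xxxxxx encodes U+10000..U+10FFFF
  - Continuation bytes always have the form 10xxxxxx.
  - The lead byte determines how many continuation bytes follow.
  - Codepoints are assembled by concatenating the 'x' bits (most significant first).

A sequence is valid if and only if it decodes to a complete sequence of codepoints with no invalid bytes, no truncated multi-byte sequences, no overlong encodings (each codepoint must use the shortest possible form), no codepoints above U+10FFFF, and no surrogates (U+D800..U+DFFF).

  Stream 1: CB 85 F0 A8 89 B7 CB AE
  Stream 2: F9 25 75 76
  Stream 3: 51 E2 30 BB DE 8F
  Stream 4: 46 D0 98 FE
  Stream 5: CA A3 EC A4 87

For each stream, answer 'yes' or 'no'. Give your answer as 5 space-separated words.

Answer: yes no no no yes

Derivation:
Stream 1: decodes cleanly. VALID
Stream 2: error at byte offset 0. INVALID
Stream 3: error at byte offset 2. INVALID
Stream 4: error at byte offset 3. INVALID
Stream 5: decodes cleanly. VALID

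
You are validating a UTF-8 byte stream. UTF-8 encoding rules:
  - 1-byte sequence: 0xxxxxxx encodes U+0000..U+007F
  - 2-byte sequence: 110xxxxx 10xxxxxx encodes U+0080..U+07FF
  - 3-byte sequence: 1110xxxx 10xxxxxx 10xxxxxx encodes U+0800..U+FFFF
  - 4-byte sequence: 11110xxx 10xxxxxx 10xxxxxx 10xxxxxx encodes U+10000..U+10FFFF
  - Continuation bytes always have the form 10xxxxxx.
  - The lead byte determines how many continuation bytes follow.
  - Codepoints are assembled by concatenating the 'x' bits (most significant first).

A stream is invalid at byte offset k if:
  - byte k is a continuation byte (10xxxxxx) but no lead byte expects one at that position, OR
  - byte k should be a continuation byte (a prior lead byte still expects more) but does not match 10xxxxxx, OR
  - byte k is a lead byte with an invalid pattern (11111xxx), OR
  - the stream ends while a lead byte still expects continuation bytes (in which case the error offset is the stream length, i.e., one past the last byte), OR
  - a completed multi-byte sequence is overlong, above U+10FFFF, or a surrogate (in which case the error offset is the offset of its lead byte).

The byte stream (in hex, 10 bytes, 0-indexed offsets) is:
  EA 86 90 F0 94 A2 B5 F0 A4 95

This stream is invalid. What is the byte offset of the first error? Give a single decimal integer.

Answer: 10

Derivation:
Byte[0]=EA: 3-byte lead, need 2 cont bytes. acc=0xA
Byte[1]=86: continuation. acc=(acc<<6)|0x06=0x286
Byte[2]=90: continuation. acc=(acc<<6)|0x10=0xA190
Completed: cp=U+A190 (starts at byte 0)
Byte[3]=F0: 4-byte lead, need 3 cont bytes. acc=0x0
Byte[4]=94: continuation. acc=(acc<<6)|0x14=0x14
Byte[5]=A2: continuation. acc=(acc<<6)|0x22=0x522
Byte[6]=B5: continuation. acc=(acc<<6)|0x35=0x148B5
Completed: cp=U+148B5 (starts at byte 3)
Byte[7]=F0: 4-byte lead, need 3 cont bytes. acc=0x0
Byte[8]=A4: continuation. acc=(acc<<6)|0x24=0x24
Byte[9]=95: continuation. acc=(acc<<6)|0x15=0x915
Byte[10]: stream ended, expected continuation. INVALID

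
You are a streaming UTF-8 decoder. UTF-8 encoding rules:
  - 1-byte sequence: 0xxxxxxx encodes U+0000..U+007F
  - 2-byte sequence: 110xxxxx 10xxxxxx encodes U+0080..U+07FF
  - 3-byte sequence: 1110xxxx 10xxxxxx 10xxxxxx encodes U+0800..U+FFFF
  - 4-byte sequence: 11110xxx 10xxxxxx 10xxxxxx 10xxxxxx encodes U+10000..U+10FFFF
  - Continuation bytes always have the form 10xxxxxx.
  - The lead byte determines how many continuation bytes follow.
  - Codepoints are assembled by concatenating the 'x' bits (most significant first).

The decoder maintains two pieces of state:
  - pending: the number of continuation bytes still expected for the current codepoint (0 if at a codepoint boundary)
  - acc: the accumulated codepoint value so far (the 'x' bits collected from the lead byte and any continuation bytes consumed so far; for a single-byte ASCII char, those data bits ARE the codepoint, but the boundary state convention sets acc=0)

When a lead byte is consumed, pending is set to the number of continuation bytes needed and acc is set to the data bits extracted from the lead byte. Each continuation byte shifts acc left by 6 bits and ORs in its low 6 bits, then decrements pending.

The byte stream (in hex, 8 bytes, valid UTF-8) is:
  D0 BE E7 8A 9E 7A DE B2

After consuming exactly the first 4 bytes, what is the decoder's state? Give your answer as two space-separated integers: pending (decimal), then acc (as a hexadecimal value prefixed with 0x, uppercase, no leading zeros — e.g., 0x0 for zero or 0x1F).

Answer: 1 0x1CA

Derivation:
Byte[0]=D0: 2-byte lead. pending=1, acc=0x10
Byte[1]=BE: continuation. acc=(acc<<6)|0x3E=0x43E, pending=0
Byte[2]=E7: 3-byte lead. pending=2, acc=0x7
Byte[3]=8A: continuation. acc=(acc<<6)|0x0A=0x1CA, pending=1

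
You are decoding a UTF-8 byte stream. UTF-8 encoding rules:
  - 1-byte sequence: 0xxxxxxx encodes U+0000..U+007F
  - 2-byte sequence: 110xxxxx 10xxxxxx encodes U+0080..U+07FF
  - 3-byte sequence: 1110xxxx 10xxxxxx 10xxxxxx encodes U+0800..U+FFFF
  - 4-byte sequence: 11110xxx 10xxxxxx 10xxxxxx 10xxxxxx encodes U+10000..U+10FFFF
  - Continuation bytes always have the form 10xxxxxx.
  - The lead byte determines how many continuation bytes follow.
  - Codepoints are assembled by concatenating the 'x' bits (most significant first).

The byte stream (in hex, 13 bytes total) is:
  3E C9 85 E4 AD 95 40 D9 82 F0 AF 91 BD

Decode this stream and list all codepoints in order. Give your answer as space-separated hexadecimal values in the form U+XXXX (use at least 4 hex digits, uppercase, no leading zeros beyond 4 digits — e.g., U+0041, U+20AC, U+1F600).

Byte[0]=3E: 1-byte ASCII. cp=U+003E
Byte[1]=C9: 2-byte lead, need 1 cont bytes. acc=0x9
Byte[2]=85: continuation. acc=(acc<<6)|0x05=0x245
Completed: cp=U+0245 (starts at byte 1)
Byte[3]=E4: 3-byte lead, need 2 cont bytes. acc=0x4
Byte[4]=AD: continuation. acc=(acc<<6)|0x2D=0x12D
Byte[5]=95: continuation. acc=(acc<<6)|0x15=0x4B55
Completed: cp=U+4B55 (starts at byte 3)
Byte[6]=40: 1-byte ASCII. cp=U+0040
Byte[7]=D9: 2-byte lead, need 1 cont bytes. acc=0x19
Byte[8]=82: continuation. acc=(acc<<6)|0x02=0x642
Completed: cp=U+0642 (starts at byte 7)
Byte[9]=F0: 4-byte lead, need 3 cont bytes. acc=0x0
Byte[10]=AF: continuation. acc=(acc<<6)|0x2F=0x2F
Byte[11]=91: continuation. acc=(acc<<6)|0x11=0xBD1
Byte[12]=BD: continuation. acc=(acc<<6)|0x3D=0x2F47D
Completed: cp=U+2F47D (starts at byte 9)

Answer: U+003E U+0245 U+4B55 U+0040 U+0642 U+2F47D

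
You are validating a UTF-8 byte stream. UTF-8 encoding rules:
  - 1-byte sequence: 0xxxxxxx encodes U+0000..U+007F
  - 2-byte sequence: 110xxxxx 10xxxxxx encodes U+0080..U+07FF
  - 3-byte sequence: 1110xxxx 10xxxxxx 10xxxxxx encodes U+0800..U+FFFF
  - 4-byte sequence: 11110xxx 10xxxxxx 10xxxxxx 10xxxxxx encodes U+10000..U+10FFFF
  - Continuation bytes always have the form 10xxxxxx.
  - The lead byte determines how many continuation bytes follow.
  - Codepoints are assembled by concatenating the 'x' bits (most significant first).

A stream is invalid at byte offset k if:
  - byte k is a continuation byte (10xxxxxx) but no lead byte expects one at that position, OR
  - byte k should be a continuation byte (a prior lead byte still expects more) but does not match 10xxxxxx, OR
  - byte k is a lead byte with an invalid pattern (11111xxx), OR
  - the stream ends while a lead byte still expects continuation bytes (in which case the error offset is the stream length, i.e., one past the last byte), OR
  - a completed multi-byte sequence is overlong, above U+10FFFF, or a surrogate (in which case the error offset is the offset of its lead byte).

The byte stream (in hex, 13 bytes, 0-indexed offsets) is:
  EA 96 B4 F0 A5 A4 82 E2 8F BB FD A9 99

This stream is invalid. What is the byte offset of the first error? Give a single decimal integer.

Byte[0]=EA: 3-byte lead, need 2 cont bytes. acc=0xA
Byte[1]=96: continuation. acc=(acc<<6)|0x16=0x296
Byte[2]=B4: continuation. acc=(acc<<6)|0x34=0xA5B4
Completed: cp=U+A5B4 (starts at byte 0)
Byte[3]=F0: 4-byte lead, need 3 cont bytes. acc=0x0
Byte[4]=A5: continuation. acc=(acc<<6)|0x25=0x25
Byte[5]=A4: continuation. acc=(acc<<6)|0x24=0x964
Byte[6]=82: continuation. acc=(acc<<6)|0x02=0x25902
Completed: cp=U+25902 (starts at byte 3)
Byte[7]=E2: 3-byte lead, need 2 cont bytes. acc=0x2
Byte[8]=8F: continuation. acc=(acc<<6)|0x0F=0x8F
Byte[9]=BB: continuation. acc=(acc<<6)|0x3B=0x23FB
Completed: cp=U+23FB (starts at byte 7)
Byte[10]=FD: INVALID lead byte (not 0xxx/110x/1110/11110)

Answer: 10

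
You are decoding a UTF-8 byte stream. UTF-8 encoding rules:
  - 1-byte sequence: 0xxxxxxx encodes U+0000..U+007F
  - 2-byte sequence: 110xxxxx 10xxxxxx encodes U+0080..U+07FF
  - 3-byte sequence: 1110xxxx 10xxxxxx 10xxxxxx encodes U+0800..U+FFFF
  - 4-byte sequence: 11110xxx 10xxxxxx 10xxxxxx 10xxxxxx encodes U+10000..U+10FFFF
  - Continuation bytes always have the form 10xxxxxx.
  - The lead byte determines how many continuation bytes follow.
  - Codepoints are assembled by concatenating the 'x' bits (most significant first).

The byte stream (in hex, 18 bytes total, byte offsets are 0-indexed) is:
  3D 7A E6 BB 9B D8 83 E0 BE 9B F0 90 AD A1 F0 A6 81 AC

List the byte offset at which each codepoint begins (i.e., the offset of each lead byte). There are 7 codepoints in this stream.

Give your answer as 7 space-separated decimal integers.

Byte[0]=3D: 1-byte ASCII. cp=U+003D
Byte[1]=7A: 1-byte ASCII. cp=U+007A
Byte[2]=E6: 3-byte lead, need 2 cont bytes. acc=0x6
Byte[3]=BB: continuation. acc=(acc<<6)|0x3B=0x1BB
Byte[4]=9B: continuation. acc=(acc<<6)|0x1B=0x6EDB
Completed: cp=U+6EDB (starts at byte 2)
Byte[5]=D8: 2-byte lead, need 1 cont bytes. acc=0x18
Byte[6]=83: continuation. acc=(acc<<6)|0x03=0x603
Completed: cp=U+0603 (starts at byte 5)
Byte[7]=E0: 3-byte lead, need 2 cont bytes. acc=0x0
Byte[8]=BE: continuation. acc=(acc<<6)|0x3E=0x3E
Byte[9]=9B: continuation. acc=(acc<<6)|0x1B=0xF9B
Completed: cp=U+0F9B (starts at byte 7)
Byte[10]=F0: 4-byte lead, need 3 cont bytes. acc=0x0
Byte[11]=90: continuation. acc=(acc<<6)|0x10=0x10
Byte[12]=AD: continuation. acc=(acc<<6)|0x2D=0x42D
Byte[13]=A1: continuation. acc=(acc<<6)|0x21=0x10B61
Completed: cp=U+10B61 (starts at byte 10)
Byte[14]=F0: 4-byte lead, need 3 cont bytes. acc=0x0
Byte[15]=A6: continuation. acc=(acc<<6)|0x26=0x26
Byte[16]=81: continuation. acc=(acc<<6)|0x01=0x981
Byte[17]=AC: continuation. acc=(acc<<6)|0x2C=0x2606C
Completed: cp=U+2606C (starts at byte 14)

Answer: 0 1 2 5 7 10 14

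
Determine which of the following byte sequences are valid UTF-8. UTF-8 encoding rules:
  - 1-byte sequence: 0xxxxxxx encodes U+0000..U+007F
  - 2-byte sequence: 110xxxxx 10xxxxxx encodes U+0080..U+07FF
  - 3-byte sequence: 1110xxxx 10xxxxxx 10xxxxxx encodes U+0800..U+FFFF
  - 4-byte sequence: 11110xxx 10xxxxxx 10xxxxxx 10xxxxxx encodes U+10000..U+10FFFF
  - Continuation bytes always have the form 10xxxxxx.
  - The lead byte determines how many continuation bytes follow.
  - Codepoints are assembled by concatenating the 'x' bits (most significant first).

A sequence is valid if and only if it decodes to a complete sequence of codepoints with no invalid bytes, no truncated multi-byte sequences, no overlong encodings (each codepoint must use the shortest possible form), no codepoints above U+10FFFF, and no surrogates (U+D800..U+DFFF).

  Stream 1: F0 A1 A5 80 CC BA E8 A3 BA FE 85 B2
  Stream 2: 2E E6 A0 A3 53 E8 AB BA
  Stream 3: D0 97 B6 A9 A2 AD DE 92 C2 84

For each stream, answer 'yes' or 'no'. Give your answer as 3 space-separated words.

Stream 1: error at byte offset 9. INVALID
Stream 2: decodes cleanly. VALID
Stream 3: error at byte offset 2. INVALID

Answer: no yes no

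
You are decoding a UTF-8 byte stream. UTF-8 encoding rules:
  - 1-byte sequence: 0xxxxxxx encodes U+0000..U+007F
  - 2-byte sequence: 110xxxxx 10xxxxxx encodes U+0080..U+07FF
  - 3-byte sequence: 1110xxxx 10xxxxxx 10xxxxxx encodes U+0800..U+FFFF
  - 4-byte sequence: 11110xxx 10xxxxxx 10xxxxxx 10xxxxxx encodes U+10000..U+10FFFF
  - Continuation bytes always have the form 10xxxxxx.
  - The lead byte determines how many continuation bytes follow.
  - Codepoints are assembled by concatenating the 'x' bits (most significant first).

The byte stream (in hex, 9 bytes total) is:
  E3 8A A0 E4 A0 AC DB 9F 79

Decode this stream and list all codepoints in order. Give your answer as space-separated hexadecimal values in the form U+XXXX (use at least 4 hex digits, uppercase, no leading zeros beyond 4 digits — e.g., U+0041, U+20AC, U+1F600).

Answer: U+32A0 U+482C U+06DF U+0079

Derivation:
Byte[0]=E3: 3-byte lead, need 2 cont bytes. acc=0x3
Byte[1]=8A: continuation. acc=(acc<<6)|0x0A=0xCA
Byte[2]=A0: continuation. acc=(acc<<6)|0x20=0x32A0
Completed: cp=U+32A0 (starts at byte 0)
Byte[3]=E4: 3-byte lead, need 2 cont bytes. acc=0x4
Byte[4]=A0: continuation. acc=(acc<<6)|0x20=0x120
Byte[5]=AC: continuation. acc=(acc<<6)|0x2C=0x482C
Completed: cp=U+482C (starts at byte 3)
Byte[6]=DB: 2-byte lead, need 1 cont bytes. acc=0x1B
Byte[7]=9F: continuation. acc=(acc<<6)|0x1F=0x6DF
Completed: cp=U+06DF (starts at byte 6)
Byte[8]=79: 1-byte ASCII. cp=U+0079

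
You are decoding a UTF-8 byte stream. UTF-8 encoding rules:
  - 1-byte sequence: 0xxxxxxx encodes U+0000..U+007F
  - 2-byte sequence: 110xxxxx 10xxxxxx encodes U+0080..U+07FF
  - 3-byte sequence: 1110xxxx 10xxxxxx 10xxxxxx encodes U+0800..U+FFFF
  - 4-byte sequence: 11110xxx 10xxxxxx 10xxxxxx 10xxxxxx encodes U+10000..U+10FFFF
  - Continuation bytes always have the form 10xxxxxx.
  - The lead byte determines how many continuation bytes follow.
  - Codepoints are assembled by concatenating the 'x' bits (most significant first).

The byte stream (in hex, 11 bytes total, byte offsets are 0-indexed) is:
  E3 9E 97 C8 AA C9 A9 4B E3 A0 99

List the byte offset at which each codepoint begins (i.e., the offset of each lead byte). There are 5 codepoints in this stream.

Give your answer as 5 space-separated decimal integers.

Byte[0]=E3: 3-byte lead, need 2 cont bytes. acc=0x3
Byte[1]=9E: continuation. acc=(acc<<6)|0x1E=0xDE
Byte[2]=97: continuation. acc=(acc<<6)|0x17=0x3797
Completed: cp=U+3797 (starts at byte 0)
Byte[3]=C8: 2-byte lead, need 1 cont bytes. acc=0x8
Byte[4]=AA: continuation. acc=(acc<<6)|0x2A=0x22A
Completed: cp=U+022A (starts at byte 3)
Byte[5]=C9: 2-byte lead, need 1 cont bytes. acc=0x9
Byte[6]=A9: continuation. acc=(acc<<6)|0x29=0x269
Completed: cp=U+0269 (starts at byte 5)
Byte[7]=4B: 1-byte ASCII. cp=U+004B
Byte[8]=E3: 3-byte lead, need 2 cont bytes. acc=0x3
Byte[9]=A0: continuation. acc=(acc<<6)|0x20=0xE0
Byte[10]=99: continuation. acc=(acc<<6)|0x19=0x3819
Completed: cp=U+3819 (starts at byte 8)

Answer: 0 3 5 7 8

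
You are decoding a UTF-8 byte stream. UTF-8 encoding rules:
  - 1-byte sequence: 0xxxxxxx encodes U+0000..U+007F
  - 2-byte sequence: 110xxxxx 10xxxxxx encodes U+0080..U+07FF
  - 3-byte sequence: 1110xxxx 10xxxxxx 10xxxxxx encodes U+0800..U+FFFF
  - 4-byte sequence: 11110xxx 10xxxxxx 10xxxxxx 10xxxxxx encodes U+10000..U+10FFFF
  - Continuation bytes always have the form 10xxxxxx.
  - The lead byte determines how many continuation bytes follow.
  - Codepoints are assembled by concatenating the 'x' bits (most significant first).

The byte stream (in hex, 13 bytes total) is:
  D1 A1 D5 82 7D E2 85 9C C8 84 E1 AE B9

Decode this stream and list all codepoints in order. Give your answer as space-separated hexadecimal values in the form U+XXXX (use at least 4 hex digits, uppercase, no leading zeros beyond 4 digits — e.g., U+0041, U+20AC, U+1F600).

Answer: U+0461 U+0542 U+007D U+215C U+0204 U+1BB9

Derivation:
Byte[0]=D1: 2-byte lead, need 1 cont bytes. acc=0x11
Byte[1]=A1: continuation. acc=(acc<<6)|0x21=0x461
Completed: cp=U+0461 (starts at byte 0)
Byte[2]=D5: 2-byte lead, need 1 cont bytes. acc=0x15
Byte[3]=82: continuation. acc=(acc<<6)|0x02=0x542
Completed: cp=U+0542 (starts at byte 2)
Byte[4]=7D: 1-byte ASCII. cp=U+007D
Byte[5]=E2: 3-byte lead, need 2 cont bytes. acc=0x2
Byte[6]=85: continuation. acc=(acc<<6)|0x05=0x85
Byte[7]=9C: continuation. acc=(acc<<6)|0x1C=0x215C
Completed: cp=U+215C (starts at byte 5)
Byte[8]=C8: 2-byte lead, need 1 cont bytes. acc=0x8
Byte[9]=84: continuation. acc=(acc<<6)|0x04=0x204
Completed: cp=U+0204 (starts at byte 8)
Byte[10]=E1: 3-byte lead, need 2 cont bytes. acc=0x1
Byte[11]=AE: continuation. acc=(acc<<6)|0x2E=0x6E
Byte[12]=B9: continuation. acc=(acc<<6)|0x39=0x1BB9
Completed: cp=U+1BB9 (starts at byte 10)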